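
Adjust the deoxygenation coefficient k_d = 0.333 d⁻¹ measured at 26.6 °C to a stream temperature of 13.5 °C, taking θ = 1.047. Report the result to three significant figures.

k_d ≈ 0.182 d⁻¹

k_d(T₂) = k_d(T₁) · θ^(T₂−T₁) = 0.333 × 1.047^(13.5−26.6)
= 0.333 × 1.047^-13.1 = 0.333 × 0.5479 = 0.1824 d⁻¹.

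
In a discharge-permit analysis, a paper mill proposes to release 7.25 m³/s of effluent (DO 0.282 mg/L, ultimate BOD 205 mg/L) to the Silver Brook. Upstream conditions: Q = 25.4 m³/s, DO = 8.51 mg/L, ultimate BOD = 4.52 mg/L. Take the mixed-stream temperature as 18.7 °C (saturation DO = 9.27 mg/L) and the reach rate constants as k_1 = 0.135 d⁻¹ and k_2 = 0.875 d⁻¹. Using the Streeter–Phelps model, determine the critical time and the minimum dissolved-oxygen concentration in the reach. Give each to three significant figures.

t_c ≈ 2.06 d; minimum DO ≈ 3.54 mg/L

Mixed DO = (25.4×8.51 + 7.25×0.282)/(25.4+7.25) = 218.2/32.65 = 6.683 mg/L.
Mixed L₀ = (25.4×4.52 + 7.25×205)/(32.65) = 1601/32.65 = 49.04 mg/L.
Initial deficit D₀ = C_s − DO₀ = 9.27 − 6.683 = 2.587 mg/L.
t_c = (1/0.7400) ln[(0.875/0.135)(1 − 2.587×0.7400/(0.135×49.04))] = 1.351 × ln(4.607) = 2.064 d.
D_c = (0.135/0.875) × 49.04 × e^(−0.135×2.064) = 0.1543 × 49.04 × 0.7568 = 5.726 mg/L.
Minimum DO = 9.27 − 5.726 = 3.544 mg/L.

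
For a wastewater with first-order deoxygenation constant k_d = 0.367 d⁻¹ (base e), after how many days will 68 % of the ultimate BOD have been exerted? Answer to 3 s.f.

t ≈ 3.10 d

y/L₀ = 1 − e^(−k_d t) = 0.68 ⇒ e^(−k_d t) = 0.320
t = −ln(0.320) / 0.367 = 1.139 / 0.367 = 3.105 d.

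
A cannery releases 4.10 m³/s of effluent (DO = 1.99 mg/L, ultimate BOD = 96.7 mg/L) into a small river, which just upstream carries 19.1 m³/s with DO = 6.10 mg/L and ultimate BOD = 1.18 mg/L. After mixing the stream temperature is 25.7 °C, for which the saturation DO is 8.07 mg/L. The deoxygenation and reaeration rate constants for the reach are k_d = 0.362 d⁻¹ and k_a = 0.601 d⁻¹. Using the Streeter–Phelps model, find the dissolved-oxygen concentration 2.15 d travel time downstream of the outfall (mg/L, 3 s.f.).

DO ≈ 2.28 mg/L

Mixed DO = (19.1×6.10 + 4.10×1.99)/(19.1+4.10) = 124.7/23.20 = 5.374 mg/L.
Mixed L₀ = (19.1×1.18 + 4.10×96.7)/(23.20) = 419.0/23.20 = 18.06 mg/L.
Initial deficit D₀ = C_s − DO₀ = 8.07 − 5.374 = 2.696 mg/L.
D(2.15) = [0.362×18.06/(0.601−0.362)](e^(−0.362×2.15) − e^(−0.601×2.15)) + 2.696 e^(−0.601×2.15)
= 27.36 × (0.4592 − 0.2747) + 2.696 × 0.2747 = 5.788 mg/L.
DO = 8.07 − 5.788 = 2.282 mg/L.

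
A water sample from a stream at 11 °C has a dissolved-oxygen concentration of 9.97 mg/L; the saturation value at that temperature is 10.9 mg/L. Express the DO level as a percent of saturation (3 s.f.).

91.5 % saturation

% saturation = C/C_s × 100 = 9.97/10.9 × 100 = 91.5 %.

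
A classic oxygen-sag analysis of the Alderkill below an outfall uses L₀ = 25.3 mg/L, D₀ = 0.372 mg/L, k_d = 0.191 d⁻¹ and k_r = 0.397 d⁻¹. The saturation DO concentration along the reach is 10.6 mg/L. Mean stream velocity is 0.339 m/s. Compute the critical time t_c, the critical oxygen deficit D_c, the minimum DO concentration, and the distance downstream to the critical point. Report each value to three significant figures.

t_c ≈ 3.47 d; D_c ≈ 6.27 mg/L; min DO ≈ 4.33 mg/L; x_c ≈ 102 km

With k_r/k_d = 2.079 and 1 − D₀(k_r−k_d)/(k_d L₀) = 0.9841,
t_c = ln(2.079 × 0.9841) / (0.397 − 0.191) = ln(2.046) / 0.2060 = 0.7157/0.2060 = 3.474 d.
L(t_c) = L₀ e^(−k_d t_c) = 25.3 × 0.5150 = 13.03 mg/L, and at the critical point k_r D_c = k_d L, so D_c = (0.191/0.397) × 13.03 = 6.269 mg/L.
Minimum DO = C_s − D_c = 10.6 − 6.269 = 4.331 mg/L.
x_c = v t_c = 0.339 m/s × 3.474 d × 86400 s/d = 101800 m ≈ 102 km.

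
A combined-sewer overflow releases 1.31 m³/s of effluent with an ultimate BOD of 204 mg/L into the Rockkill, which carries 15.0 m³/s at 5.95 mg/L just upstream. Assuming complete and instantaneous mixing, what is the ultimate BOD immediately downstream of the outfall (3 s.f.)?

Flow-weighted mixing: C = (Q_r C_r + Q_w C_w)/(Q_r + Q_w)
= (15.0×5.95 + 1.31×204)/(15.0 + 1.31) = 356.5/16.31 = 21.86 mg/L.

21.9 mg/L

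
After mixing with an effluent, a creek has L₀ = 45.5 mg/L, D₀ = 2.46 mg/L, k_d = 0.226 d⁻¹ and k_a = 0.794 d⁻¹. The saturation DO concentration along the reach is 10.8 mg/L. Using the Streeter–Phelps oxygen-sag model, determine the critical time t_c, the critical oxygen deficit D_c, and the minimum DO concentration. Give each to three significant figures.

With k_a/k_d = 3.513 and 1 − D₀(k_a−k_d)/(k_d L₀) = 0.8641,
t_c = ln(3.513 × 0.8641) / (0.794 − 0.226) = ln(3.036) / 0.5680 = 1.111/0.5680 = 1.955 d.
D_c = (k_d/k_a) L₀ e^(−k_d t_c) = (0.226/0.794) × 45.5 × e^(−0.226×1.955) = 0.2846 × 45.5 × 0.6428 = 8.325 mg/L.
Minimum DO = C_s − D_c = 10.8 − 8.325 = 2.475 mg/L.

t_c ≈ 1.96 d; D_c ≈ 8.33 mg/L; min DO ≈ 2.47 mg/L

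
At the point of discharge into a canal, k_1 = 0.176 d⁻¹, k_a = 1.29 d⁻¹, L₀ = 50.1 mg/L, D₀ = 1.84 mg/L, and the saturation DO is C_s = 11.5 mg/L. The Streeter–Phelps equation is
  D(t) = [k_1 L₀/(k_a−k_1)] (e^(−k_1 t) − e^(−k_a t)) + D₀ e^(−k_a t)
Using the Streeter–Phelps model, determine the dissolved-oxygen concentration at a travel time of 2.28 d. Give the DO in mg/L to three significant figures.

DO ≈ 6.52 mg/L

k_1 L₀/(k_a−k_1) = 0.176×50.1/(1.29−0.176) = 8.818/1.114 = 7.915 mg/L.
e^(−k_1 t) = e^(−0.176×2.280) = 0.6695; e^(−k_a t) = e^(−1.29×2.280) = 0.05280.
D = 7.915 × (0.6695 − 0.05280) + 1.84 × 0.05280 = 4.881 + 0.09716 = 4.978 mg/L.
DO = C_s − D = 11.5 − 4.978 = 6.522 mg/L.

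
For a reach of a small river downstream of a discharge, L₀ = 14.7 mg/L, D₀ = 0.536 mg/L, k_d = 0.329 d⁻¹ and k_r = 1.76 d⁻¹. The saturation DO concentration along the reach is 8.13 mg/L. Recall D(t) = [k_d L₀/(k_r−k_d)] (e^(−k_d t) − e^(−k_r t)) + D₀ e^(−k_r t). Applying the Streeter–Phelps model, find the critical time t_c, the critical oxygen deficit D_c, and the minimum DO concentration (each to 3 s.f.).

With k_r/k_d = 5.350 and 1 − D₀(k_r−k_d)/(k_d L₀) = 0.8414,
t_c = ln(5.350 × 0.8414) / (1.76 − 0.329) = ln(4.501) / 1.431 = 1.504/1.431 = 1.051 d.
D_c = (k_d/k_r) L₀ e^(−k_d t_c) = (0.329/1.76) × 14.7 × e^(−0.329×1.051) = 0.1869 × 14.7 × 0.7076 = 1.944 mg/L.
Minimum DO = C_s − D_c = 8.13 − 1.944 = 6.186 mg/L.

t_c ≈ 1.05 d; D_c ≈ 1.94 mg/L; min DO ≈ 6.19 mg/L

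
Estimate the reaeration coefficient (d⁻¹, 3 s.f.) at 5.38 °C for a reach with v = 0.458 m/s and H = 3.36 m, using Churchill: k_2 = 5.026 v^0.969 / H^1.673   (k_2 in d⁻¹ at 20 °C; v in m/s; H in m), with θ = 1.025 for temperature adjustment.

k_2 ≈ 0.216 d⁻¹

k_2(20) = 5.026 × 0.458^0.969 / 3.36^1.673 = 5.026 × 0.4692 / 7.596 = 0.3105 d⁻¹.
k_2(5.38) = 0.3105 × 1.025^(5.38−20) = 0.3105 × 0.6970 = 0.2164 d⁻¹.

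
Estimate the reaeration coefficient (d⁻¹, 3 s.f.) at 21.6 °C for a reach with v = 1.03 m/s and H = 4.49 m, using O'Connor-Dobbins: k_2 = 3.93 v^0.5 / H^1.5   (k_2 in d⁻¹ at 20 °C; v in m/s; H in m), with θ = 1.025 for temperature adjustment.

k_2(20) = 3.93 × 1.03^0.5 / 4.49^1.5 = 3.93 × 1.015 / 9.514 = 0.4192 d⁻¹.
k_2(21.6) = 0.4192 × 1.025^(21.6−20) = 0.4192 × 1.040 = 0.4361 d⁻¹.

k_2 ≈ 0.436 d⁻¹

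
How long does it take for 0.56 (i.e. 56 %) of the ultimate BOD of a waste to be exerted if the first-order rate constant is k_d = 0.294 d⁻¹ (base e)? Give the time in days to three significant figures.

y/L₀ = 1 − e^(−k_d t) = 0.56 ⇒ e^(−k_d t) = 0.440
t = −ln(0.440) / 0.294 = 0.8210 / 0.294 = 2.792 d.

t ≈ 2.79 d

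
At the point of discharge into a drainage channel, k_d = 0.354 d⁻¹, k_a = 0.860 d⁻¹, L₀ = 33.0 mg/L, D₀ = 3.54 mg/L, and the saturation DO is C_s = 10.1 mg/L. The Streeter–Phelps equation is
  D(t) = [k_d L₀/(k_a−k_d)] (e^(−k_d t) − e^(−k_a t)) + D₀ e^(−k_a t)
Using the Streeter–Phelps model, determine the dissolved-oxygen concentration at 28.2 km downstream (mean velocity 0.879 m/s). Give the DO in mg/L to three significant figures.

Travel time t = x/v = 28.2 km / (0.879 m/s) = 28200 m / 0.879 m/s = 32080 s = 0.3713 d.
k_d L₀/(k_a−k_d) = 0.354×33.0/(0.860−0.354) = 11.68/0.5060 = 23.09 mg/L.
e^(−k_d t) = e^(−0.354×0.3713) = 0.8768; e^(−k_a t) = e^(−0.860×0.3713) = 0.7266.
D = 23.09 × (0.8768 − 0.7266) + 3.54 × 0.7266 = 3.468 + 2.572 = 6.040 mg/L.
DO = C_s − D = 10.1 − 6.040 = 4.060 mg/L.

DO ≈ 4.06 mg/L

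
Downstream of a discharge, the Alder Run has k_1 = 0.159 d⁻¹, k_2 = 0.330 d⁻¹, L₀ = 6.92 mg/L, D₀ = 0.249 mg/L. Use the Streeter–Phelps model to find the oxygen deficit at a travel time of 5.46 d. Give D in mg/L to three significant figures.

k_1 L₀/(k_2−k_1) = 0.159×6.92/(0.330−0.159) = 1.100/0.1710 = 6.434 mg/L.
e^(−k_1 t) = e^(−0.159×5.460) = 0.4197; e^(−k_2 t) = e^(−0.330×5.460) = 0.1650.
D = 6.434 × (0.4197 − 0.1650) + 0.249 × 0.1650 = 1.639 + 0.04109 = 1.680 mg/L.

D ≈ 1.68 mg/L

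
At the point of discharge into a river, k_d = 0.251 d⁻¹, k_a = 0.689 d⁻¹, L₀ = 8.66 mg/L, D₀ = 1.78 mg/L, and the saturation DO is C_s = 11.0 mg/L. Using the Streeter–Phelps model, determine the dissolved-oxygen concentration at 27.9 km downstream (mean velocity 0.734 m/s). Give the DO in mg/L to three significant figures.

Travel time t = x/v = 27.9 km / (0.734 m/s) = 27900 m / 0.734 m/s = 38010 s = 0.4399 d.
k_d L₀/(k_a−k_d) = 0.251×8.66/(0.689−0.251) = 2.174/0.4380 = 4.963 mg/L.
e^(−k_d t) = e^(−0.251×0.4399) = 0.8955; e^(−k_a t) = e^(−0.689×0.4399) = 0.7385.
D = 4.963 × (0.8955 − 0.7385) + 1.78 × 0.7385 = 0.7789 + 1.315 = 2.093 mg/L.
DO = C_s − D = 11.0 − 2.093 = 8.907 mg/L.

DO ≈ 8.91 mg/L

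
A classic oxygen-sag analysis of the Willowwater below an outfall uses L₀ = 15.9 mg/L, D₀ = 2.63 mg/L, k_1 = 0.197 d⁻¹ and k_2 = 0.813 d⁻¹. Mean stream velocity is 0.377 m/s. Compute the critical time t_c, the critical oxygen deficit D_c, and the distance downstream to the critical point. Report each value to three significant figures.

t_c ≈ 1.12 d; D_c ≈ 3.09 mg/L; x_c ≈ 36.5 km

With k_2/k_1 = 4.127 and 1 − D₀(k_2−k_1)/(k_1 L₀) = 0.4828,
t_c = ln(4.127 × 0.4828) / (0.813 − 0.197) = ln(1.992) / 0.6160 = 0.6893/0.6160 = 1.119 d.
D_c = (k_1/k_2) L₀ e^(−k_1 t_c) = (0.197/0.813) × 15.9 × e^(−0.197×1.119) = 0.2423 × 15.9 × 0.8022 = 3.091 mg/L.
x_c = v t_c = 0.377 m/s × 1.119 d × 86400 s/d = 36450 m ≈ 36.5 km.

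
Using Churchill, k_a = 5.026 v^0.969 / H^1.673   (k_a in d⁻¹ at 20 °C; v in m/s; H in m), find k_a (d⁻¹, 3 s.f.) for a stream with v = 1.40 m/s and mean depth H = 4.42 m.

k_a = 5.026 × 1.40^0.969 / 4.42^1.673 = 5.026 × 1.385 / 12.02 = 0.5795 d⁻¹.

k_a ≈ 0.579 d⁻¹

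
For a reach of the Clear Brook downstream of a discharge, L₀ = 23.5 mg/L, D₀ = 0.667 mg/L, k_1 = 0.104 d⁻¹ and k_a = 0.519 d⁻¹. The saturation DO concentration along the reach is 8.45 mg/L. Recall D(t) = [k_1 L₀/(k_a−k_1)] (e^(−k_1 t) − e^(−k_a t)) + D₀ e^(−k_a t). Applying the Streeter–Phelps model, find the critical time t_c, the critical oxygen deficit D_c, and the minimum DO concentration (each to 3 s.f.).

t_c ≈ 3.58 d; D_c ≈ 3.24 mg/L; min DO ≈ 5.21 mg/L

With k_a/k_1 = 4.990 and 1 − D₀(k_a−k_1)/(k_1 L₀) = 0.8867,
t_c = ln(4.990 × 0.8867) / (0.519 − 0.104) = ln(4.425) / 0.4150 = 1.487/0.4150 = 3.584 d.
D_c = (k_1/k_a) L₀ e^(−k_1 t_c) = (0.104/0.519) × 23.5 × e^(−0.104×3.584) = 0.2004 × 23.5 × 0.6889 = 3.244 mg/L.
Minimum DO = C_s − D_c = 8.45 − 3.244 = 5.206 mg/L.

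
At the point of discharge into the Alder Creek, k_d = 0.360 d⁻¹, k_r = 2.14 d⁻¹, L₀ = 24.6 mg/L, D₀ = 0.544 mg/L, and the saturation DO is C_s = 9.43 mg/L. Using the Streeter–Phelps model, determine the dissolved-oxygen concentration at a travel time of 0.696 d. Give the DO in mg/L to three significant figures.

k_d L₀/(k_r−k_d) = 0.360×24.6/(2.14−0.360) = 8.856/1.780 = 4.975 mg/L.
e^(−k_d t) = e^(−0.360×0.6960) = 0.7784; e^(−k_r t) = e^(−2.14×0.6960) = 0.2255.
D = 4.975 × (0.7784 − 0.2255) + 0.544 × 0.2255 = 2.751 + 0.1227 = 2.873 mg/L.
DO = C_s − D = 9.43 − 2.873 = 6.557 mg/L.

DO ≈ 6.56 mg/L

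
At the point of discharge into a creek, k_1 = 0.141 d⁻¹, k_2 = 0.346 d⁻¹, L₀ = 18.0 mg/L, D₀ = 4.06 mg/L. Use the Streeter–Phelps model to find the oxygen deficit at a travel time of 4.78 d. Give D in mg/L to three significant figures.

D ≈ 4.72 mg/L

k_1 L₀/(k_2−k_1) = 0.141×18.0/(0.346−0.141) = 2.538/0.2050 = 12.38 mg/L.
e^(−k_1 t) = e^(−0.141×4.780) = 0.5097; e^(−k_2 t) = e^(−0.346×4.780) = 0.1913.
D = 12.38 × (0.5097 − 0.1913) + 4.06 × 0.1913 = 3.942 + 0.7767 = 4.718 mg/L.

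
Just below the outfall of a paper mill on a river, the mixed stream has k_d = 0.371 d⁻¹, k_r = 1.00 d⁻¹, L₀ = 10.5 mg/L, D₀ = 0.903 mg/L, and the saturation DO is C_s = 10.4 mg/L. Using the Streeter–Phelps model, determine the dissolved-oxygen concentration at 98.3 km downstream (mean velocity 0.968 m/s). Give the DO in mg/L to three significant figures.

DO ≈ 8.03 mg/L

Travel time t = x/v = 98.3 km / (0.968 m/s) = 98300 m / 0.968 m/s = 101500 s = 1.175 d.
k_d L₀/(k_r−k_d) = 0.371×10.5/(1.00−0.371) = 3.896/0.6290 = 6.193 mg/L.
e^(−k_d t) = e^(−0.371×1.175) = 0.6466; e^(−k_r t) = e^(−1.00×1.175) = 0.3087.
D = 6.193 × (0.6466 − 0.3087) + 0.903 × 0.3087 = 2.092 + 0.2788 = 2.371 mg/L.
DO = C_s − D = 10.4 − 2.371 = 8.029 mg/L.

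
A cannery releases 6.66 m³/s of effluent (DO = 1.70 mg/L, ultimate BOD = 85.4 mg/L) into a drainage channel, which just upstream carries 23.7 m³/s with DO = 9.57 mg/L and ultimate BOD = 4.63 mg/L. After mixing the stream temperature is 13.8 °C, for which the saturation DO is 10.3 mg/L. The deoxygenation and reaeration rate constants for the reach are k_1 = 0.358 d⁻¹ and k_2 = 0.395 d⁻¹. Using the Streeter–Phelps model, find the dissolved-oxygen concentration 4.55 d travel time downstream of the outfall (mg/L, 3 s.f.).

Mixed DO = (23.7×9.57 + 6.66×1.70)/(23.7+6.66) = 238.1/30.36 = 7.844 mg/L.
Mixed L₀ = (23.7×4.63 + 6.66×85.4)/(30.36) = 678.5/30.36 = 22.35 mg/L.
Initial deficit D₀ = C_s − DO₀ = 10.3 − 7.844 = 2.456 mg/L.
D(4.55) = [0.358×22.35/(0.395−0.358)](e^(−0.358×4.55) − e^(−0.395×4.55)) + 2.456 e^(−0.395×4.55)
= 216.2 × (0.1961 − 0.1658) + 2.456 × 0.1658 = 6.979 mg/L.
DO = 10.3 − 6.979 = 3.321 mg/L.

DO ≈ 3.32 mg/L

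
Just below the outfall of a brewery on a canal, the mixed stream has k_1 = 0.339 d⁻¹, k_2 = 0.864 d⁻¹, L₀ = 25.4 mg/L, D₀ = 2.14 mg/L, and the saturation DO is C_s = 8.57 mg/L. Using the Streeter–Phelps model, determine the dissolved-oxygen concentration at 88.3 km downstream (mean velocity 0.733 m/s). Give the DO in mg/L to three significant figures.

Travel time t = x/v = 88.3 km / (0.733 m/s) = 88300 m / 0.733 m/s = 120500 s = 1.394 d.
k_1 L₀/(k_2−k_1) = 0.339×25.4/(0.864−0.339) = 8.611/0.5250 = 16.40 mg/L.
e^(−k_1 t) = e^(−0.339×1.394) = 0.6233; e^(−k_2 t) = e^(−0.864×1.394) = 0.2998.
D = 16.40 × (0.6233 − 0.2998) + 2.14 × 0.2998 = 5.307 + 0.6416 = 5.948 mg/L.
DO = C_s − D = 8.57 − 5.948 = 2.622 mg/L.

DO ≈ 2.62 mg/L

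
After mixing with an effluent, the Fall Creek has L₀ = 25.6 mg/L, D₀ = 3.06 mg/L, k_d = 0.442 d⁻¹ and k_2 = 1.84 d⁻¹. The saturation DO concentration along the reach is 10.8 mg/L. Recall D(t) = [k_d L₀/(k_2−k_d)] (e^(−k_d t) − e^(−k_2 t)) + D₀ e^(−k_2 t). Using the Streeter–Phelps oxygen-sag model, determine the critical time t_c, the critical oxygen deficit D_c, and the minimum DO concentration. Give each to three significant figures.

With k_2/k_d = 4.163 and 1 − D₀(k_2−k_d)/(k_d L₀) = 0.6219,
t_c = ln(4.163 × 0.6219) / (1.84 − 0.442) = ln(2.589) / 1.398 = 0.9513/1.398 = 0.6805 d.
D_c = (k_d/k_2) L₀ e^(−k_d t_c) = (0.442/1.84) × 25.6 × e^(−0.442×0.6805) = 0.2402 × 25.6 × 0.7403 = 4.552 mg/L.
Minimum DO = C_s − D_c = 10.8 − 4.552 = 6.248 mg/L.

t_c ≈ 0.680 d; D_c ≈ 4.55 mg/L; min DO ≈ 6.25 mg/L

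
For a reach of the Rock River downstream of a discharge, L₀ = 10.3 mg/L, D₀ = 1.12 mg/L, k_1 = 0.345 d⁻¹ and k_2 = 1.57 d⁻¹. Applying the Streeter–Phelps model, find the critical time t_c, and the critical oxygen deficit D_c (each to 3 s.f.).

At the critical point dD/dt = 0, so k_1 L₀ e^(−k_1 t) = k_2 D. Substituting D(t) from the Streeter–Phelps equation and solving for t gives
t_c = ln[(k_2/k_1)(1 − D₀(k_2−k_1)/(k_1 L₀))] / (k_2−k_1).
Here k_2−k_1 = 1.225 d⁻¹ and 1 − D₀(k_2−k_1)/(k_1 L₀) = 1 − 1.12×1.225/(0.345×10.3) = 0.6139, so
t_c = ln(4.551 × 0.6139) / 1.225 = 1.027 / 1.225 = 0.8387 d.
D_c = (k_1/k_2) L₀ e^(−k_1 t_c) = (0.345/1.57) × 10.3 × e^(−0.345×0.8387) = 0.2197 × 10.3 × 0.7488 = 1.695 mg/L.

t_c ≈ 0.839 d; D_c ≈ 1.69 mg/L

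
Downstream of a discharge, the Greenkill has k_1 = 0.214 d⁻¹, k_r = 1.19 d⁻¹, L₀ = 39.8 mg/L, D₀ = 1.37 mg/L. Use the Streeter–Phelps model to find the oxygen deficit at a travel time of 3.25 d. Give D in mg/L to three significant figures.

D ≈ 4.20 mg/L

k_1 L₀/(k_r−k_1) = 0.214×39.8/(1.19−0.214) = 8.517/0.9760 = 8.727 mg/L.
e^(−k_1 t) = e^(−0.214×3.250) = 0.4988; e^(−k_r t) = e^(−1.19×3.250) = 0.02091.
D = 8.727 × (0.4988 − 0.02091) + 1.37 × 0.02091 = 4.171 + 0.02865 = 4.199 mg/L.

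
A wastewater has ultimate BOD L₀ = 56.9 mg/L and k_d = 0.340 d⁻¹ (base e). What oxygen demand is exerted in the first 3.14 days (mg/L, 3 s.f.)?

y_t = L₀(1 − e^(−k_d t)) = 56.9 × (1 − e^(−0.340×3.14))
= 56.9 × (1 − 0.3438) = 56.9 × 0.6562 = 37.34 mg/L.

y ≈ 37.3 mg/L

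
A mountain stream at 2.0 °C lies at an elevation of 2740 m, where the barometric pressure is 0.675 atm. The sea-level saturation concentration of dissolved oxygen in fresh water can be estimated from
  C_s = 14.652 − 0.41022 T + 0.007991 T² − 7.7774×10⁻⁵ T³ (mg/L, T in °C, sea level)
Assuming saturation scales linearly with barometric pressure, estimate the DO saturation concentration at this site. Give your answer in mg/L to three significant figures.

C_s ≈ 9.36 mg/L

At sea level: C_s = 14.652 − 0.41022×2.0 + 0.007991×2.0² − 7.7774×10⁻⁵×2.0³ = 13.86 mg/L.
Pressure correction: C_s' = 13.86 × 0.675 = 9.357 mg/L.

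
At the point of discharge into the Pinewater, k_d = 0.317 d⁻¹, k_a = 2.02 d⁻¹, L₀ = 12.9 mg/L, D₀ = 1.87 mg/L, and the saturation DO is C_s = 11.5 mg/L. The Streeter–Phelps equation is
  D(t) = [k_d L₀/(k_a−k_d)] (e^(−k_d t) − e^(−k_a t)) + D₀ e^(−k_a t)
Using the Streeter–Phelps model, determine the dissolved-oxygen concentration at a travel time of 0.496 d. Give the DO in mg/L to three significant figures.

DO ≈ 9.64 mg/L

k_d L₀/(k_a−k_d) = 0.317×12.9/(2.02−0.317) = 4.089/1.703 = 2.401 mg/L.
e^(−k_d t) = e^(−0.317×0.4960) = 0.8545; e^(−k_a t) = e^(−2.02×0.4960) = 0.3672.
D = 2.401 × (0.8545 − 0.3672) + 1.87 × 0.3672 = 1.170 + 0.6866 = 1.857 mg/L.
DO = C_s − D = 11.5 − 1.857 = 9.643 mg/L.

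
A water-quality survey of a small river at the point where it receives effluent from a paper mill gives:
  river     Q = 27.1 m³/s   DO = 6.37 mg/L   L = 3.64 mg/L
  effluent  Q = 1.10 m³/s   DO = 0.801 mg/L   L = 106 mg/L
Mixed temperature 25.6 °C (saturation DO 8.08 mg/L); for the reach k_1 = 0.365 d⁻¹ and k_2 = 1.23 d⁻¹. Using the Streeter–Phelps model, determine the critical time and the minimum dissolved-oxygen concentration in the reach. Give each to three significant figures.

Mixed DO = (27.1×6.37 + 1.10×0.801)/(27.1+1.10) = 173.5/28.20 = 6.153 mg/L.
Mixed L₀ = (27.1×3.64 + 1.10×106)/(28.20) = 215.2/28.20 = 7.633 mg/L.
Initial deficit D₀ = C_s − DO₀ = 8.08 − 6.153 = 1.927 mg/L.
t_c = (1/0.8650) ln[(1.23/0.365)(1 − 1.927×0.8650/(0.365×7.633))] = 1.156 × ln(1.353) = 0.3499 d.
D_c = (0.365/1.23) × 7.633 × e^(−0.365×0.3499) = 0.2967 × 7.633 × 0.8801 = 1.993 mg/L.
Minimum DO = 8.08 − 1.993 = 6.087 mg/L.

t_c ≈ 0.350 d; minimum DO ≈ 6.09 mg/L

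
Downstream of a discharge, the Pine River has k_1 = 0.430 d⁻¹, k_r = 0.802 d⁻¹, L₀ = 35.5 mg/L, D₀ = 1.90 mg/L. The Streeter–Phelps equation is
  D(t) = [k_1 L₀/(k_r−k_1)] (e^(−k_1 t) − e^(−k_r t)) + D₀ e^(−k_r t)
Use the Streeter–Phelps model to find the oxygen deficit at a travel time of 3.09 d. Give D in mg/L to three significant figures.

D ≈ 7.58 mg/L

k_1 L₀/(k_r−k_1) = 0.430×35.5/(0.802−0.430) = 15.27/0.3720 = 41.03 mg/L.
e^(−k_1 t) = e^(−0.430×3.090) = 0.2648; e^(−k_r t) = e^(−0.802×3.090) = 0.08390.
D = 41.03 × (0.2648 − 0.08390) + 1.90 × 0.08390 = 7.424 + 0.1594 = 7.584 mg/L.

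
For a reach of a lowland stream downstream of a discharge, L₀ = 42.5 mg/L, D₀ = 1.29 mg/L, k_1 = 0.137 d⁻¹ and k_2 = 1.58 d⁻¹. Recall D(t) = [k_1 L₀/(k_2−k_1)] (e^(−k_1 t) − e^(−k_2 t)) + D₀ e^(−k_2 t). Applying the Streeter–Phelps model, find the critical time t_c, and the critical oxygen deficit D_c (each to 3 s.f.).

t_c ≈ 1.43 d; D_c ≈ 3.03 mg/L

At the critical point dD/dt = 0, so k_1 L₀ e^(−k_1 t) = k_2 D. Substituting D(t) from the Streeter–Phelps equation and solving for t gives
t_c = ln[(k_2/k_1)(1 − D₀(k_2−k_1)/(k_1 L₀))] / (k_2−k_1).
Here k_2−k_1 = 1.443 d⁻¹ and 1 − D₀(k_2−k_1)/(k_1 L₀) = 1 − 1.29×1.443/(0.137×42.5) = 0.6803, so
t_c = ln(11.53 × 0.6803) / 1.443 = 2.060 / 1.443 = 1.428 d.
D_c = (k_1/k_2) L₀ e^(−k_1 t_c) = (0.137/1.58) × 42.5 × e^(−0.137×1.428) = 0.08671 × 42.5 × 0.8224 = 3.031 mg/L.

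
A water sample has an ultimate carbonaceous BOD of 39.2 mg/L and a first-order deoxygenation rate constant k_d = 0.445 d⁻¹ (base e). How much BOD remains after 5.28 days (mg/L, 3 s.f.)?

L ≈ 3.74 mg/L

L_t = L₀ e^(−k_d t) = 39.2 × e^(−0.445×5.28) = 39.2 × 0.09541 = 3.740 mg/L.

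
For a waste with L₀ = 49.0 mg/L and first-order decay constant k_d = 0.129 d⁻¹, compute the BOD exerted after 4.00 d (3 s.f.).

y_t = L₀(1 − e^(−k_d t)) = 49.0 × (1 − e^(−0.129×4.00))
= 49.0 × (1 − 0.5969) = 49.0 × 0.4031 = 19.75 mg/L.

y ≈ 19.8 mg/L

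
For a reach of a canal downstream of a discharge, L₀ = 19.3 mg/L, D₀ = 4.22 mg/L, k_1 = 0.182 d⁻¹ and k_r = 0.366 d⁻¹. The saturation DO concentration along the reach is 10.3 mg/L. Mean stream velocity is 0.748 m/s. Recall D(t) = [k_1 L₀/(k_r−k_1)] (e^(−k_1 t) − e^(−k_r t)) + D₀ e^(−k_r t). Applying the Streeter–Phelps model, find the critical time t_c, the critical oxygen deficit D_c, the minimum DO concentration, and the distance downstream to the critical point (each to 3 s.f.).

t_c = [1/(k_r−k_1)] ln[(k_r/k_1)(1 − D₀(k_r−k_1)/(k_1 L₀))]
= [1/(0.366−0.182)] ln[(0.366/0.182)(1 − 4.22×0.1840/(0.182×19.3))]
= (1/0.1840) ln[2.011 × 0.7789] = 5.435 × ln(1.566) = 5.435 × 0.4488 = 2.439 d.
L(t_c) = L₀ e^(−k_1 t_c) = 19.3 × 0.6415 = 12.38 mg/L, and at the critical point k_r D_c = k_1 L, so D_c = (0.182/0.366) × 12.38 = 6.157 mg/L.
Minimum DO = C_s − D_c = 10.3 − 6.157 = 4.143 mg/L.
x_c = v t_c = 0.748 m/s × 2.439 d × 86400 s/d = 157600 m ≈ 158 km.

t_c ≈ 2.44 d; D_c ≈ 6.16 mg/L; min DO ≈ 4.14 mg/L; x_c ≈ 158 km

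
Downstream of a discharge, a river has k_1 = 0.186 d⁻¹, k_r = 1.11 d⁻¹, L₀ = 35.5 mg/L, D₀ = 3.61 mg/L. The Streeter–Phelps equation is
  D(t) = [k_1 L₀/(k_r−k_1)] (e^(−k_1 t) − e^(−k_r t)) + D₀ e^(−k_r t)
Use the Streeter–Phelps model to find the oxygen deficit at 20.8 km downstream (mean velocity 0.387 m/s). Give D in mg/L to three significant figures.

Travel time t = x/v = 20.8 km / (0.387 m/s) = 20800 m / 0.387 m/s = 53750 s = 0.6221 d.
k_1 L₀/(k_r−k_1) = 0.186×35.5/(1.11−0.186) = 6.603/0.9240 = 7.146 mg/L.
e^(−k_1 t) = e^(−0.186×0.6221) = 0.8907; e^(−k_r t) = e^(−1.11×0.6221) = 0.5013.
D = 7.146 × (0.8907 − 0.5013) + 3.61 × 0.5013 = 2.783 + 1.810 = 4.593 mg/L.

D ≈ 4.59 mg/L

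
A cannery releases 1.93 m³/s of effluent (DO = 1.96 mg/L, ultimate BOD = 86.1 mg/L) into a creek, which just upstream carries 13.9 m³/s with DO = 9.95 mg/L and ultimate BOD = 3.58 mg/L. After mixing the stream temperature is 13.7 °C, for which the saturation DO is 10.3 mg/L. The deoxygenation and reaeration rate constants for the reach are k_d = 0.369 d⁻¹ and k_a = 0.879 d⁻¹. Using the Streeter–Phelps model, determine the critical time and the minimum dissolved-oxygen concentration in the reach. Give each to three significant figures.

t_c ≈ 1.42 d; minimum DO ≈ 6.91 mg/L

Mixed DO = (13.9×9.95 + 1.93×1.96)/(13.9+1.93) = 142.1/15.83 = 8.976 mg/L.
Mixed L₀ = (13.9×3.58 + 1.93×86.1)/(15.83) = 215.9/15.83 = 13.64 mg/L.
Initial deficit D₀ = C_s − DO₀ = 10.3 − 8.976 = 1.324 mg/L.
t_c = (1/0.5100) ln[(0.879/0.369)(1 − 1.324×0.5100/(0.369×13.64))] = 1.961 × ln(2.063) = 1.419 d.
D_c = (0.369/0.879) × 13.64 × e^(−0.369×1.419) = 0.4198 × 13.64 × 0.5923 = 3.392 mg/L.
Minimum DO = 10.3 − 3.392 = 6.908 mg/L.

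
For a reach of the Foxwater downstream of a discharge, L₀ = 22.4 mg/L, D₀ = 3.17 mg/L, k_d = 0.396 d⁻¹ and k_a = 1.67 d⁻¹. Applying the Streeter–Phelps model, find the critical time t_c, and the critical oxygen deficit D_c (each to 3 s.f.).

With k_a/k_d = 4.217 and 1 − D₀(k_a−k_d)/(k_d L₀) = 0.5447,
t_c = ln(4.217 × 0.5447) / (1.67 − 0.396) = ln(2.297) / 1.274 = 0.8317/1.274 = 0.6528 d.
L(t_c) = L₀ e^(−k_d t_c) = 22.4 × 0.7722 = 17.30 mg/L, and at the critical point k_a D_c = k_d L, so D_c = (0.396/1.67) × 17.30 = 4.102 mg/L.

t_c ≈ 0.653 d; D_c ≈ 4.10 mg/L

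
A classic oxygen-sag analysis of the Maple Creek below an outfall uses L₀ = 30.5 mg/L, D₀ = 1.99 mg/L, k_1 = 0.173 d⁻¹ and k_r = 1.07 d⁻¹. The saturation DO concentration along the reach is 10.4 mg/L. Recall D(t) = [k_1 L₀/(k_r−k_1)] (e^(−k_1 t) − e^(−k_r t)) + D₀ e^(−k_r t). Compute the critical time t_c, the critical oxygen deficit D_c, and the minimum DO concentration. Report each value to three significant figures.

At the critical point dD/dt = 0, so k_1 L₀ e^(−k_1 t) = k_r D. Substituting D(t) from the Streeter–Phelps equation and solving for t gives
t_c = ln[(k_r/k_1)(1 − D₀(k_r−k_1)/(k_1 L₀))] / (k_r−k_1).
Here k_r−k_1 = 0.8970 d⁻¹ and 1 − D₀(k_r−k_1)/(k_1 L₀) = 1 − 1.99×0.8970/(0.173×30.5) = 0.6617, so
t_c = ln(6.185 × 0.6617) / 0.8970 = 1.409 / 0.8970 = 1.571 d.
D_c = (k_1/k_r) L₀ e^(−k_1 t_c) = (0.173/1.07) × 30.5 × e^(−0.173×1.571) = 0.1617 × 30.5 × 0.7620 = 3.758 mg/L.
Minimum DO = C_s − D_c = 10.4 − 3.758 = 6.642 mg/L.

t_c ≈ 1.57 d; D_c ≈ 3.76 mg/L; min DO ≈ 6.64 mg/L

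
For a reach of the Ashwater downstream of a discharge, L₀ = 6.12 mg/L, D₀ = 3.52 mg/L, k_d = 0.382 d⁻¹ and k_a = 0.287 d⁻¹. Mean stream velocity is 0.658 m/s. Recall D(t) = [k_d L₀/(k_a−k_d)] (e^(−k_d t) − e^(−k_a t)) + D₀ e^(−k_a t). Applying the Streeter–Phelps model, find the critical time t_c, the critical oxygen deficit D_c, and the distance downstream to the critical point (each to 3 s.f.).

t_c ≈ 1.60 d; D_c ≈ 4.42 mg/L; x_c ≈ 91.1 km

t_c = [1/(k_a−k_d)] ln[(k_a/k_d)(1 − D₀(k_a−k_d)/(k_d L₀))]
= [1/(0.287−0.382)] ln[(0.287/0.382)(1 − 3.52×-0.09500/(0.382×6.12))]
= (1/-0.09500) ln[0.7513 × 1.143] = -10.53 × ln(0.8588) = -10.53 × -0.1522 = 1.603 d.
D_c = (k_d/k_a) L₀ e^(−k_d t_c) = (0.382/0.287) × 6.12 × e^(−0.382×1.603) = 1.331 × 6.12 × 0.5422 = 4.416 mg/L.
x_c = v t_c = 0.658 m/s × 1.603 d × 86400 s/d = 91110 m ≈ 91.1 km.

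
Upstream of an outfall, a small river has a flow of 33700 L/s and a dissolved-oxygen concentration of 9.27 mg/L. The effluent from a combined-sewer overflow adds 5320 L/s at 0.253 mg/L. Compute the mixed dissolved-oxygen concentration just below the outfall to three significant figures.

Flow-weighted mixing: C = (Q_r C_r + Q_w C_w)/(Q_r + Q_w)
= (33700×9.27 + 5320×0.253)/(33700 + 5320) = 313700/39020 = 8.041 mg/L.

8.04 mg/L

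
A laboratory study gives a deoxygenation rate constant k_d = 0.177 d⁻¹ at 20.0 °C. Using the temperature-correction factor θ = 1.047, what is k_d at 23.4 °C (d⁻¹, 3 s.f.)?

k_d(T₂) = k_d(T₁) · θ^(T₂−T₁) = 0.177 × 1.047^(23.4−20.0)
= 0.177 × 1.047^3.40 = 0.177 × 1.169 = 0.2069 d⁻¹.

k_d ≈ 0.207 d⁻¹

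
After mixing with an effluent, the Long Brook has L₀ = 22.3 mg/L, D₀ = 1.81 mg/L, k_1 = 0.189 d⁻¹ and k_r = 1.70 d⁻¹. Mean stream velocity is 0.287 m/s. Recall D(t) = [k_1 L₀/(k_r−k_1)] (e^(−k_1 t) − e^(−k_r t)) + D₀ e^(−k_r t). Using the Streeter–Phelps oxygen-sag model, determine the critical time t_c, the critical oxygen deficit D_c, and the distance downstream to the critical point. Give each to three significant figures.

t_c = [1/(k_r−k_1)] ln[(k_r/k_1)(1 − D₀(k_r−k_1)/(k_1 L₀))]
= [1/(1.70−0.189)] ln[(1.70/0.189)(1 − 1.81×1.511/(0.189×22.3))]
= (1/1.511) ln[8.995 × 0.3511] = 0.6618 × ln(3.158) = 0.6618 × 1.150 = 0.7611 d.
D_c = (k_1/k_r) L₀ e^(−k_1 t_c) = (0.189/1.70) × 22.3 × e^(−0.189×0.7611) = 0.1112 × 22.3 × 0.8660 = 2.147 mg/L.
x_c = v t_c = 0.287 m/s × 0.7611 d × 86400 s/d = 18870 m ≈ 18.9 km.

t_c ≈ 0.761 d; D_c ≈ 2.15 mg/L; x_c ≈ 18.9 km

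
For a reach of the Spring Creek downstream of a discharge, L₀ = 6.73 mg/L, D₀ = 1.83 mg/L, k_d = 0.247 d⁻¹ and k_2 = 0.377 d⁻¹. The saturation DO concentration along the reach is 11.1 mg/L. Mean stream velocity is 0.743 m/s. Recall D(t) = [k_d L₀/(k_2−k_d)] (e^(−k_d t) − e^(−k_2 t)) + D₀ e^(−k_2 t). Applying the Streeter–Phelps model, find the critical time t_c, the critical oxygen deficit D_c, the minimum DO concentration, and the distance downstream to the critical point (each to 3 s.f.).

At the critical point dD/dt = 0, so k_d L₀ e^(−k_d t) = k_2 D. Substituting D(t) from the Streeter–Phelps equation and solving for t gives
t_c = ln[(k_2/k_d)(1 − D₀(k_2−k_d)/(k_d L₀))] / (k_2−k_d).
Here k_2−k_d = 0.1300 d⁻¹ and 1 − D₀(k_2−k_d)/(k_d L₀) = 1 − 1.83×0.1300/(0.247×6.73) = 0.8569, so
t_c = ln(1.526 × 0.8569) / 0.1300 = 0.2684 / 0.1300 = 2.065 d.
D_c = (k_d/k_2) L₀ e^(−k_d t_c) = (0.247/0.377) × 6.73 × e^(−0.247×2.065) = 0.6552 × 6.73 × 0.6005 = 2.648 mg/L.
Minimum DO = C_s − D_c = 11.1 − 2.648 = 8.452 mg/L.
x_c = v t_c = 0.743 m/s × 2.065 d × 86400 s/d = 132500 m ≈ 133 km.

t_c ≈ 2.06 d; D_c ≈ 2.65 mg/L; min DO ≈ 8.45 mg/L; x_c ≈ 133 km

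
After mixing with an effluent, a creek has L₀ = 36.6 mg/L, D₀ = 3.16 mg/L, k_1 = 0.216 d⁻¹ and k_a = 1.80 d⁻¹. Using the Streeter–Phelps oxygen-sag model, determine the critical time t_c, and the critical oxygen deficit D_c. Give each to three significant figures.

t_c ≈ 0.705 d; D_c ≈ 3.77 mg/L

With k_a/k_1 = 8.333 and 1 − D₀(k_a−k_1)/(k_1 L₀) = 0.3668,
t_c = ln(8.333 × 0.3668) / (1.80 − 0.216) = ln(3.057) / 1.584 = 1.117/1.584 = 0.7055 d.
D_c = (k_1/k_a) L₀ e^(−k_1 t_c) = (0.216/1.80) × 36.6 × e^(−0.216×0.7055) = 0.1200 × 36.6 × 0.8587 = 3.771 mg/L.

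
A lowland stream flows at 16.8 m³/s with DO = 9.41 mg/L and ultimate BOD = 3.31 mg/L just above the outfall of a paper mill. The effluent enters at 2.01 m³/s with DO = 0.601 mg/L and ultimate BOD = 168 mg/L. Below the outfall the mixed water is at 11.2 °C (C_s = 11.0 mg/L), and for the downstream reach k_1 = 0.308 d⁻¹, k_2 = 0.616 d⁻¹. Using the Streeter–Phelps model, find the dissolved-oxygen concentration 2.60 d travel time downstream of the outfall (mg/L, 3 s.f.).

DO ≈ 5.32 mg/L

Mixed DO = (16.8×9.41 + 2.01×0.601)/(16.8+2.01) = 159.3/18.81 = 8.469 mg/L.
Mixed L₀ = (16.8×3.31 + 2.01×168)/(18.81) = 393.3/18.81 = 20.91 mg/L.
Initial deficit D₀ = C_s − DO₀ = 11.0 − 8.469 = 2.531 mg/L.
D(2.60) = [0.308×20.91/(0.616−0.308)](e^(−0.308×2.60) − e^(−0.616×2.60)) + 2.531 e^(−0.616×2.60)
= 20.91 × (0.4490 − 0.2016) + 2.531 × 0.2016 = 5.683 mg/L.
DO = 11.0 − 5.683 = 5.317 mg/L.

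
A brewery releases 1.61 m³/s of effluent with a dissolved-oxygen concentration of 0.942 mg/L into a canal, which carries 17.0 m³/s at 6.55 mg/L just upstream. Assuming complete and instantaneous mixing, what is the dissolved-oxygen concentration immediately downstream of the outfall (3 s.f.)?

6.06 mg/L

Flow-weighted mixing: C = (Q_r C_r + Q_w C_w)/(Q_r + Q_w)
= (17.0×6.55 + 1.61×0.942)/(17.0 + 1.61) = 112.9/18.61 = 6.065 mg/L.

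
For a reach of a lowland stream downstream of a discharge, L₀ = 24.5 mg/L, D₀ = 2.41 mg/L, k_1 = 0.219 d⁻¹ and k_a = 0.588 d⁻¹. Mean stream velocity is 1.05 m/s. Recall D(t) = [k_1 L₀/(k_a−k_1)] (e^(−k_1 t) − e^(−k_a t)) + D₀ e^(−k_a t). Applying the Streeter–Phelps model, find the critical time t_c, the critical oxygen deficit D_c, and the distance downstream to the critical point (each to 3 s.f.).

At the critical point dD/dt = 0, so k_1 L₀ e^(−k_1 t) = k_a D. Substituting D(t) from the Streeter–Phelps equation and solving for t gives
t_c = ln[(k_a/k_1)(1 − D₀(k_a−k_1)/(k_1 L₀))] / (k_a−k_1).
Here k_a−k_1 = 0.3690 d⁻¹ and 1 − D₀(k_a−k_1)/(k_1 L₀) = 1 − 2.41×0.3690/(0.219×24.5) = 0.8343, so
t_c = ln(2.685 × 0.8343) / 0.3690 = 0.8064 / 0.3690 = 2.185 d.
L(t_c) = L₀ e^(−k_1 t_c) = 24.5 × 0.6196 = 15.18 mg/L, and at the critical point k_a D_c = k_1 L, so D_c = (0.219/0.588) × 15.18 = 5.654 mg/L.
x_c = v t_c = 1.05 m/s × 2.185 d × 86400 s/d = 198300 m ≈ 198 km.

t_c ≈ 2.19 d; D_c ≈ 5.65 mg/L; x_c ≈ 198 km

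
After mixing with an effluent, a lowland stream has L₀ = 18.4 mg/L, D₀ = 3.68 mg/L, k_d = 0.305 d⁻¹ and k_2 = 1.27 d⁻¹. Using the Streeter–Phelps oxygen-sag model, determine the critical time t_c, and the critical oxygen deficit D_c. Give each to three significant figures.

t_c ≈ 0.440 d; D_c ≈ 3.86 mg/L

With k_2/k_d = 4.164 and 1 − D₀(k_2−k_d)/(k_d L₀) = 0.3672,
t_c = ln(4.164 × 0.3672) / (1.27 − 0.305) = ln(1.529) / 0.9650 = 0.4246/0.9650 = 0.4400 d.
D_c = (k_d/k_2) L₀ e^(−k_d t_c) = (0.305/1.27) × 18.4 × e^(−0.305×0.4400) = 0.2402 × 18.4 × 0.8744 = 3.864 mg/L.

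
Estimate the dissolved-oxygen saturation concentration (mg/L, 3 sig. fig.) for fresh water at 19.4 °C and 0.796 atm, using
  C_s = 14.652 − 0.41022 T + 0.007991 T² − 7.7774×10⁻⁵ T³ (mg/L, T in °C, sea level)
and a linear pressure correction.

C_s ≈ 7.27 mg/L

At sea level: C_s = 14.652 − 0.41022×19.4 + 0.007991×19.4² − 7.7774×10⁻⁵×19.4³ = 9.133 mg/L.
Pressure correction: C_s' = 9.133 × 0.796 = 7.270 mg/L.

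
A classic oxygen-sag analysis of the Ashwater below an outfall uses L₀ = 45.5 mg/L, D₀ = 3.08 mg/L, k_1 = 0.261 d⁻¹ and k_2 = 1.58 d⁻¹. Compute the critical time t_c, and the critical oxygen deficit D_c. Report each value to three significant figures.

t_c ≈ 1.05 d; D_c ≈ 5.72 mg/L

With k_2/k_1 = 6.054 and 1 − D₀(k_2−k_1)/(k_1 L₀) = 0.6579,
t_c = ln(6.054 × 0.6579) / (1.58 − 0.261) = ln(3.983) / 1.319 = 1.382/1.319 = 1.048 d.
D_c = (k_1/k_2) L₀ e^(−k_1 t_c) = (0.261/1.58) × 45.5 × e^(−0.261×1.048) = 0.1652 × 45.5 × 0.7607 = 5.718 mg/L.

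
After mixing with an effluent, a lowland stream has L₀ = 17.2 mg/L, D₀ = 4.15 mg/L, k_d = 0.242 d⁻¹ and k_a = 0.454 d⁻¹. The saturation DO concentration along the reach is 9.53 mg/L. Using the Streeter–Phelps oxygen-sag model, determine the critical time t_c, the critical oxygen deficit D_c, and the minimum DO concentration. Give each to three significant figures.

t_c ≈ 1.85 d; D_c ≈ 5.86 mg/L; min DO ≈ 3.67 mg/L

With k_a/k_d = 1.876 and 1 − D₀(k_a−k_d)/(k_d L₀) = 0.7886,
t_c = ln(1.876 × 0.7886) / (0.454 − 0.242) = ln(1.479) / 0.2120 = 0.3917/0.2120 = 1.848 d.
D_c = (k_d/k_a) L₀ e^(−k_d t_c) = (0.242/0.454) × 17.2 × e^(−0.242×1.848) = 0.5330 × 17.2 × 0.6395 = 5.863 mg/L.
Minimum DO = C_s − D_c = 9.53 − 5.863 = 3.667 mg/L.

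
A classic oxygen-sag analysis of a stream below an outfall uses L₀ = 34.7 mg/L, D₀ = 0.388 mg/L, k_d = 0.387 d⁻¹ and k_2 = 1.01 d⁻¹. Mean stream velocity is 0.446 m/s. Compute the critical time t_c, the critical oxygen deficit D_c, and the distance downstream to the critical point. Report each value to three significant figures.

With k_2/k_d = 2.610 and 1 − D₀(k_2−k_d)/(k_d L₀) = 0.9820,
t_c = ln(2.610 × 0.9820) / (1.01 − 0.387) = ln(2.563) / 0.6230 = 0.9411/0.6230 = 1.511 d.
D_c = (k_d/k_2) L₀ e^(−k_d t_c) = (0.387/1.01) × 34.7 × e^(−0.387×1.511) = 0.3832 × 34.7 × 0.5573 = 7.410 mg/L.
x_c = v t_c = 0.446 m/s × 1.511 d × 86400 s/d = 58210 m ≈ 58.2 km.

t_c ≈ 1.51 d; D_c ≈ 7.41 mg/L; x_c ≈ 58.2 km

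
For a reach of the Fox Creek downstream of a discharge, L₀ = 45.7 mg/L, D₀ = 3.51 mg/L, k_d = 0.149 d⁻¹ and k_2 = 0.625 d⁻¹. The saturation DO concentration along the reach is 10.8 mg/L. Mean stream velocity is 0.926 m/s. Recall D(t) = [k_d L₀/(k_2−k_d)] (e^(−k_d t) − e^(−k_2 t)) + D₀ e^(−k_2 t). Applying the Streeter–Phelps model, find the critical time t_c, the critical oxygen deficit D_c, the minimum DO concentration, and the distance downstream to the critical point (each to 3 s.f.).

t_c ≈ 2.42 d; D_c ≈ 7.60 mg/L; min DO ≈ 3.20 mg/L; x_c ≈ 194 km

At the critical point dD/dt = 0, so k_d L₀ e^(−k_d t) = k_2 D. Substituting D(t) from the Streeter–Phelps equation and solving for t gives
t_c = ln[(k_2/k_d)(1 − D₀(k_2−k_d)/(k_d L₀))] / (k_2−k_d).
Here k_2−k_d = 0.4760 d⁻¹ and 1 − D₀(k_2−k_d)/(k_d L₀) = 1 − 3.51×0.4760/(0.149×45.7) = 0.7546, so
t_c = ln(4.195 × 0.7546) / 0.4760 = 1.152 / 0.4760 = 2.421 d.
L(t_c) = L₀ e^(−k_d t_c) = 45.7 × 0.6972 = 31.86 mg/L, and at the critical point k_2 D_c = k_d L, so D_c = (0.149/0.625) × 31.86 = 7.596 mg/L.
Minimum DO = C_s − D_c = 10.8 − 7.596 = 3.204 mg/L.
x_c = v t_c = 0.926 m/s × 2.421 d × 86400 s/d = 193700 m ≈ 194 km.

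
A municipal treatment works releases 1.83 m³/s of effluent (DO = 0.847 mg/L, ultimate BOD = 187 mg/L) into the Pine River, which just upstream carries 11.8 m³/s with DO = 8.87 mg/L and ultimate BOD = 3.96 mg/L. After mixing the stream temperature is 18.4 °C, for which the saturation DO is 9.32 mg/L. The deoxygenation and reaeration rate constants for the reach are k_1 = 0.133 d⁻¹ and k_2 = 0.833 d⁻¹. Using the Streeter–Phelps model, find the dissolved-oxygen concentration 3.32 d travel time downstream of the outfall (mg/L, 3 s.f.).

Mixed DO = (11.8×8.87 + 1.83×0.847)/(11.8+1.83) = 106.2/13.63 = 7.793 mg/L.
Mixed L₀ = (11.8×3.96 + 1.83×187)/(13.63) = 388.9/13.63 = 28.54 mg/L.
Initial deficit D₀ = C_s − DO₀ = 9.32 − 7.793 = 1.527 mg/L.
D(3.32) = [0.133×28.54/(0.833−0.133)](e^(−0.133×3.32) − e^(−0.833×3.32)) + 1.527 e^(−0.833×3.32)
= 5.422 × (0.6430 − 0.06294) + 1.527 × 0.06294 = 3.241 mg/L.
DO = 9.32 − 3.241 = 6.079 mg/L.

DO ≈ 6.08 mg/L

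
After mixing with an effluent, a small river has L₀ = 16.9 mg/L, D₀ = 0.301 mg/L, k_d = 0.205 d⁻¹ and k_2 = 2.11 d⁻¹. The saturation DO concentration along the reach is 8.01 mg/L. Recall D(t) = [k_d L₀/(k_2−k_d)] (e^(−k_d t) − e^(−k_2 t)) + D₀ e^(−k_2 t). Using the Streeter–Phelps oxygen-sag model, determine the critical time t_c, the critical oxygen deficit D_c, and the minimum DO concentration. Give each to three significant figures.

t_c = [1/(k_2−k_d)] ln[(k_2/k_d)(1 − D₀(k_2−k_d)/(k_d L₀))]
= [1/(2.11−0.205)] ln[(2.11/0.205)(1 − 0.301×1.905/(0.205×16.9))]
= (1/1.905) ln[10.29 × 0.8345] = 0.5249 × ln(8.589) = 0.5249 × 2.151 = 1.129 d.
D_c = (k_d/k_2) L₀ e^(−k_d t_c) = (0.205/2.11) × 16.9 × e^(−0.205×1.129) = 0.09716 × 16.9 × 0.7934 = 1.303 mg/L.
Minimum DO = C_s − D_c = 8.01 − 1.303 = 6.707 mg/L.

t_c ≈ 1.13 d; D_c ≈ 1.30 mg/L; min DO ≈ 6.71 mg/L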